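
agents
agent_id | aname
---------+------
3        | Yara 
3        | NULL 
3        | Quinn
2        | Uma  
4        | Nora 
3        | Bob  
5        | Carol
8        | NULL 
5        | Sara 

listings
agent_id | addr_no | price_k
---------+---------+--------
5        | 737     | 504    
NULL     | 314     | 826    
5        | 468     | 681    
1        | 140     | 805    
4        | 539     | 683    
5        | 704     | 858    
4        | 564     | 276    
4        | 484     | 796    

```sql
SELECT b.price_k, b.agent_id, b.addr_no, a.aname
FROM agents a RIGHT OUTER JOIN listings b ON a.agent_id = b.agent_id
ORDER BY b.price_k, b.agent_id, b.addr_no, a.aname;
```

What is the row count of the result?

RIGHT JOIN keeps every row from `listings`; unmatched rows get NULL for `agents`'s columns.
Matching on a.agent_id = b.agent_id. A NULL in a compared column never satisfies the condition.
- a row (agent_id=3): no match.
- a row (agent_id=3): no match.
- a row (agent_id=3): no match.
- a row (agent_id=2): no match.
- a row (agent_id=4): matches 3 b row(s) → 3 output row(s).
- a row (agent_id=3): no match.
- a row (agent_id=5): matches 3 b row(s) → 3 output row(s).
- a row (agent_id=8): no match.
- a row (agent_id=5): matches 3 b row(s) → 3 output row(s).
- 2 b row(s) had no a match → kept, a columns NULL.
Total: 9 matched + 2 padded = 11 rows.

11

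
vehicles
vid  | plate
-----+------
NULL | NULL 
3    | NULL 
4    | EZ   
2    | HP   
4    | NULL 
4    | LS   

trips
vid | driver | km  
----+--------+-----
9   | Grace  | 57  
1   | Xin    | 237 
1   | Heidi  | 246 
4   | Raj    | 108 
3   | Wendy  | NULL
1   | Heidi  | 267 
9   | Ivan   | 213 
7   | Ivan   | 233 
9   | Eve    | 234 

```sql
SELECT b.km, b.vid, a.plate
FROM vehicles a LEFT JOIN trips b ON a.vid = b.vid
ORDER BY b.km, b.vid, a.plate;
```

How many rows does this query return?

6

LEFT JOIN keeps every row from `vehicles`; unmatched rows get NULL for `trips`'s columns.
Matching on a.vid = b.vid. A NULL in a compared column never satisfies the condition.
- vid=NULL: no b row matches, row kept with b columns NULL.
- vid=3: 1 matching b row(s), so 1 row(s) emitted.
- vid=4: 1 matching b row(s), so 1 row(s) emitted.
- vid=2: no b row matches, row kept with b columns NULL.
- vid=4: 1 matching b row(s), so 1 row(s) emitted.
- vid=4: 1 matching b row(s), so 1 row(s) emitted.
Total: 4 matched + 2 padded = 6 rows.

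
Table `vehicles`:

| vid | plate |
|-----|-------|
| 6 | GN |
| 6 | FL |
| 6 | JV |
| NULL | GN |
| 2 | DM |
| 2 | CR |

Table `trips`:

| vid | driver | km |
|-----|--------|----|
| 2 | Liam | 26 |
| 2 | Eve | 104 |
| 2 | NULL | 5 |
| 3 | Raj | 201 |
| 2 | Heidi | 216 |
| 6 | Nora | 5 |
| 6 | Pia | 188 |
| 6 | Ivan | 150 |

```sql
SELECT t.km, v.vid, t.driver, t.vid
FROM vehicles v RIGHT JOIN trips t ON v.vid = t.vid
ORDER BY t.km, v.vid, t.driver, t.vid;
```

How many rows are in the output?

18

RIGHT JOIN keeps every row from `trips`; unmatched rows get NULL for `vehicles`'s columns.
Matching on v.vid = t.vid. A NULL in a compared column never satisfies the condition.
Matched pairs: 17; unmatched t rows kept: 1.
Total: 17 matched + 1 padded = 18 rows.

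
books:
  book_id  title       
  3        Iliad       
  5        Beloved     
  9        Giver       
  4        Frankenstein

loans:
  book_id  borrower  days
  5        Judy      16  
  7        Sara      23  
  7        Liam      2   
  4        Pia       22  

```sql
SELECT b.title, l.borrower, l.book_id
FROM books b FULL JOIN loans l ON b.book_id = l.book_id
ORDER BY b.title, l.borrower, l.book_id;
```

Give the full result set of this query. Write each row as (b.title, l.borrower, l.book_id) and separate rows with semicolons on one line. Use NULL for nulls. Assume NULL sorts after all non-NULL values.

(Beloved, Judy, 5); (Frankenstein, Pia, 4); (Giver, NULL, NULL); (Iliad, NULL, NULL); (NULL, Liam, 7); (NULL, Sara, 7)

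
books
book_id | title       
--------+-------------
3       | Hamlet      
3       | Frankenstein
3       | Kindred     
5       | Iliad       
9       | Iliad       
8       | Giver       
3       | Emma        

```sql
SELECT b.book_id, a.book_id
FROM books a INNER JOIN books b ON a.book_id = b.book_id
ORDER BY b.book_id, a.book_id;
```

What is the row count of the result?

19

INNER JOIN keeps only pairs where the ON condition holds.
Matching on a.book_id = b.book_id.
- a row (book_id=3): matches 4 b row(s) → 4 output row(s).
- a row (book_id=3): matches 4 b row(s) → 4 output row(s).
- a row (book_id=3): matches 4 b row(s) → 4 output row(s).
- a row (book_id=5): matches 1 b row(s) → 1 output row(s).
- a row (book_id=9): matches 1 b row(s) → 1 output row(s).
- a row (book_id=8): matches 1 b row(s) → 1 output row(s).
- a row (book_id=3): matches 4 b row(s) → 4 output row(s).
Total: 19 rows.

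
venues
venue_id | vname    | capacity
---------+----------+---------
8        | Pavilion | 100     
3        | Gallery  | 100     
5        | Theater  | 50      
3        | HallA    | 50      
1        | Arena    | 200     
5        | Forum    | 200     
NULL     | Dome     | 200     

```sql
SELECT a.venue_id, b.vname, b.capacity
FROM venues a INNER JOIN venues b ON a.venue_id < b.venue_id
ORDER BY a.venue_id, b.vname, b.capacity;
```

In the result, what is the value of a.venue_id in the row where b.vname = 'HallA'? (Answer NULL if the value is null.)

1

INNER JOIN keeps only pairs where the ON condition holds.
Matching on a.venue_id < b.venue_id. A NULL in a compared column never satisfies the condition.
- a row (venue_id=8): no match → dropped.
- a row (venue_id=3): matches 3 b row(s) → 3 output row(s).
- a row (venue_id=5): matches 1 b row(s) → 1 output row(s).
- a row (venue_id=3): matches 3 b row(s) → 3 output row(s).
- a row (venue_id=1): matches 5 b row(s) → 5 output row(s).
- a row (venue_id=5): matches 1 b row(s) → 1 output row(s).
- a row (venue_id=NULL): no match → dropped.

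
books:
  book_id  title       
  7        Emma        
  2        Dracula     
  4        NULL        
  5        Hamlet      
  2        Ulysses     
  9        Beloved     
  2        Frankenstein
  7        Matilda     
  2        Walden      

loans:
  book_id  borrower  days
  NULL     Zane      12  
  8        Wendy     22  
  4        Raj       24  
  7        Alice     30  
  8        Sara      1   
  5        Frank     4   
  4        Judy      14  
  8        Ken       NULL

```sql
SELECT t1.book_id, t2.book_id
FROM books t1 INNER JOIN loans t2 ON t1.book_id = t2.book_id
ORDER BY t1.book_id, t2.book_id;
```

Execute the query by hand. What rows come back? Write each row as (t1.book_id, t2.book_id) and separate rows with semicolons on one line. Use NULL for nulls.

(4, 4); (4, 4); (5, 5); (7, 7); (7, 7)

INNER JOIN keeps only pairs where the ON condition holds.
Matching on t1.book_id = t2.book_id. A NULL in a compared column never satisfies the condition.
- book_id=7: 1 matching t2 row(s), so 1 row(s) emitted.
- book_id=2: no matching t2 row, dropped.
- book_id=4: 2 matching t2 row(s), so 2 row(s) emitted.
- book_id=5: 1 matching t2 row(s), so 1 row(s) emitted.
- book_id=2: no matching t2 row, dropped.
- book_id=9: no matching t2 row, dropped.
- book_id=2: no matching t2 row, dropped.
- book_id=7: 1 matching t2 row(s), so 1 row(s) emitted.
- book_id=2: no matching t2 row, dropped.
After projecting and ordering:
t1.book_id | t2.book_id
4 | 4
4 | 4
5 | 5
7 | 7
7 | 7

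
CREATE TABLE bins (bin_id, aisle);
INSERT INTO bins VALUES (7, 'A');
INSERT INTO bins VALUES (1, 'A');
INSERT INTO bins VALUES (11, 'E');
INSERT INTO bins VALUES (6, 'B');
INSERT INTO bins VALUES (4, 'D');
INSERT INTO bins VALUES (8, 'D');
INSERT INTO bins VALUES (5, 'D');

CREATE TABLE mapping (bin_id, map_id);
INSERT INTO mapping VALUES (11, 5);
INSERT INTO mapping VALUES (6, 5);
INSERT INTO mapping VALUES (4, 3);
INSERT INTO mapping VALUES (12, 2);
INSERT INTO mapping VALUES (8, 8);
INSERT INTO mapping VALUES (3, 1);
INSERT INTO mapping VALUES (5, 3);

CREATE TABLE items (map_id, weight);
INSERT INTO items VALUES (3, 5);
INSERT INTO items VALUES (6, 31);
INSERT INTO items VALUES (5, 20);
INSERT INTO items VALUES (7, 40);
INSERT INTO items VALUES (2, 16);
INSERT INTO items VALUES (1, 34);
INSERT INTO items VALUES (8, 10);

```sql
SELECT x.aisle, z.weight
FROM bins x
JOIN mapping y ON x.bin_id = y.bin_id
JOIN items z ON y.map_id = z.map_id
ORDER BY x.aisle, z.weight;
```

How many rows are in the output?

Joins associate left-to-right: bins INNER JOIN mapping on bin_id gives 5 intermediate row(s).
Then INNER JOIN `items z` on map_id: keep only rows whose y.map_id appears in z.
Result: 5 row(s).

5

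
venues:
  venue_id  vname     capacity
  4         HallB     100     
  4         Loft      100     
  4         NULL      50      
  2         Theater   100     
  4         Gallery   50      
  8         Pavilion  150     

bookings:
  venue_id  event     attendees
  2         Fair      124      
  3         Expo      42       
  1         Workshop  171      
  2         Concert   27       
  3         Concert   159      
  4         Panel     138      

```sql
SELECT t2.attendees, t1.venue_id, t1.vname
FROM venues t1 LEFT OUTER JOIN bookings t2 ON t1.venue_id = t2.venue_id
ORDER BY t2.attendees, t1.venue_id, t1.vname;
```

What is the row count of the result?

7

LEFT JOIN keeps every row from `venues`; unmatched rows get NULL for `bookings`'s columns.
Matching on t1.venue_id = t2.venue_id.
- venue_id=4: 1 matching t2 row(s), so 1 row(s) emitted.
- venue_id=4: 1 matching t2 row(s), so 1 row(s) emitted.
- venue_id=4: 1 matching t2 row(s), so 1 row(s) emitted.
- venue_id=2: 2 matching t2 row(s), so 2 row(s) emitted.
- venue_id=4: 1 matching t2 row(s), so 1 row(s) emitted.
- venue_id=8: no t2 row matches, row kept with t2 columns NULL.
Total: 6 matched + 1 padded = 7 rows.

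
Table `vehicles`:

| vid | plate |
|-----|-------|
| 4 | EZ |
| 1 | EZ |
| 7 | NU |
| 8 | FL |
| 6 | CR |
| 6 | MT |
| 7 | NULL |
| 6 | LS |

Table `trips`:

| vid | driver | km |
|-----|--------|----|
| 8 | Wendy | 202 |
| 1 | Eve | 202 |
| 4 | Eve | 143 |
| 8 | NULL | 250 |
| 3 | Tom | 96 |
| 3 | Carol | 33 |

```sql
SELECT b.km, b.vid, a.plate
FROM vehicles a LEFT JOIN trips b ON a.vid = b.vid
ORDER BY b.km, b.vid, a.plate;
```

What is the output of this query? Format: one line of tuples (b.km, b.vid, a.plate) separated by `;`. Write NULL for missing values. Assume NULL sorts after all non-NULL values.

LEFT JOIN keeps every row from `vehicles`; unmatched rows get NULL for `trips`'s columns.
Matching on a.vid = b.vid.
Matched pairs: 4; unmatched a rows kept: 5.

(143, 4, EZ); (202, 1, EZ); (202, 8, FL); (250, 8, FL); (NULL, NULL, CR); (NULL, NULL, LS); (NULL, NULL, MT); (NULL, NULL, NU); (NULL, NULL, NULL)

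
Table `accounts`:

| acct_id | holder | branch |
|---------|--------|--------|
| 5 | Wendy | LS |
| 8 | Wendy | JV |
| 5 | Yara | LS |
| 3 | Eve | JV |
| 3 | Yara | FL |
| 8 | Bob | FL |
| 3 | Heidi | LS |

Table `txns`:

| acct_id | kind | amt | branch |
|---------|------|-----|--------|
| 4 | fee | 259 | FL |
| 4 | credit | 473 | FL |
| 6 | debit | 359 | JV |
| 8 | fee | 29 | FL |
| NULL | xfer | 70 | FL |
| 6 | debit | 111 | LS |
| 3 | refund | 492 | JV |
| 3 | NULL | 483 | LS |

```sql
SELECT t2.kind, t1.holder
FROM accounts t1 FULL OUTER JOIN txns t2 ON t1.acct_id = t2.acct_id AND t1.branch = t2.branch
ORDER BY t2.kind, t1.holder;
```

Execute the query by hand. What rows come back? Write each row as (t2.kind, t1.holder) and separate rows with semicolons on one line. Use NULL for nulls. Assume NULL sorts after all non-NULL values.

FULL OUTER JOIN keeps every row from both sides; unmatched rows get NULL for the other side's columns.
Matching on t1.acct_id = t2.acct_id AND t1.branch = t2.branch. A NULL in a compared column never satisfies the condition.
- t1 row (acct_id=5, branch=LS): no match → kept, t2 columns NULL.
- t1 row (acct_id=8, branch=JV): no match → kept, t2 columns NULL.
- t1 row (acct_id=5, branch=LS): no match → kept, t2 columns NULL.
- t1 row (acct_id=3, branch=JV): matches 1 t2 row(s) → 1 output row(s).
- t1 row (acct_id=3, branch=FL): no match → kept, t2 columns NULL.
- t1 row (acct_id=8, branch=FL): matches 1 t2 row(s) → 1 output row(s).
- t1 row (acct_id=3, branch=LS): matches 1 t2 row(s) → 1 output row(s).
- plus 5 unmatched t2 row(s), each kept with NULL t1 columns.

(credit, NULL); (debit, NULL); (debit, NULL); (fee, Bob); (fee, NULL); (refund, Eve); (xfer, NULL); (NULL, Heidi); (NULL, Wendy); (NULL, Wendy); (NULL, Yara); (NULL, Yara)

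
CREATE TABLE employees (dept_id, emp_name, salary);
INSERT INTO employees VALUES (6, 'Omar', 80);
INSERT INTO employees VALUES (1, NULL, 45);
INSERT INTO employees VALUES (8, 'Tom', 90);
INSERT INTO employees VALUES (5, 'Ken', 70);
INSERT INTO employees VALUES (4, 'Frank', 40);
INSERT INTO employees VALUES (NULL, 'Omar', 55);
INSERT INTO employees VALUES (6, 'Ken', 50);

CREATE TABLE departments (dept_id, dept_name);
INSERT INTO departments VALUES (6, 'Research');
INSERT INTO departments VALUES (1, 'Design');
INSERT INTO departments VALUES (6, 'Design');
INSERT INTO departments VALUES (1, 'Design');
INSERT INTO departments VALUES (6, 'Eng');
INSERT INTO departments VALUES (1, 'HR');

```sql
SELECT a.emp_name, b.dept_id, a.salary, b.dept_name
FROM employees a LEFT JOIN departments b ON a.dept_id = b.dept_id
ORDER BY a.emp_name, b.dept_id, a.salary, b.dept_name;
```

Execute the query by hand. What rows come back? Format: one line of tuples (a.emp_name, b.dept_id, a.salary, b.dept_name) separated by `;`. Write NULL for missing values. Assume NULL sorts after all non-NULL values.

(Frank, NULL, 40, NULL); (Ken, 6, 50, Design); (Ken, 6, 50, Eng); (Ken, 6, 50, Research); (Ken, NULL, 70, NULL); (Omar, 6, 80, Design); (Omar, 6, 80, Eng); (Omar, 6, 80, Research); (Omar, NULL, 55, NULL); (Tom, NULL, 90, NULL); (NULL, 1, 45, Design); (NULL, 1, 45, Design); (NULL, 1, 45, HR)

LEFT JOIN keeps every row from `employees`; unmatched rows get NULL for `departments`'s columns.
Matching on a.dept_id = b.dept_id. A NULL in a compared column never satisfies the condition.
Matched pairs: 9; unmatched a rows kept: 4.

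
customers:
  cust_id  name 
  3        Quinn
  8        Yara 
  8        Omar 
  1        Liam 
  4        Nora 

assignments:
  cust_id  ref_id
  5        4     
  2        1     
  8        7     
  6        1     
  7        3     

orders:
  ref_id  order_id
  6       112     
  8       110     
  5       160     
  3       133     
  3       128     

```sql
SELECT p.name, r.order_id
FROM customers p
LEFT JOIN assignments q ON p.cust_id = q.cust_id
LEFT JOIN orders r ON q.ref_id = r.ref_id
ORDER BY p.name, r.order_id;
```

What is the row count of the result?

Evaluate left to right. First `customers p LEFT JOIN assignments q` on cust_id: 5 row(s).
Then LEFT JOIN `orders r` on ref_id: each of those 5 rows is kept; rows whose q.ref_id has no match in r get NULL for r's columns.
Result: 5 row(s).

5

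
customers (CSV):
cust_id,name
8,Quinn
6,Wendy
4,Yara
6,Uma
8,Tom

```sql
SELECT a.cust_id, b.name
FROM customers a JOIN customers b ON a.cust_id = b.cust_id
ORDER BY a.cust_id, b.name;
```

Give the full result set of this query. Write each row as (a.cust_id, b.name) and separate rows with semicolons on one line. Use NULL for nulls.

(4, Yara); (6, Uma); (6, Uma); (6, Wendy); (6, Wendy); (8, Quinn); (8, Quinn); (8, Tom); (8, Tom)

INNER JOIN keeps only pairs where the ON condition holds.
Matching on a.cust_id = b.cust_id.
Matched pairs: 9.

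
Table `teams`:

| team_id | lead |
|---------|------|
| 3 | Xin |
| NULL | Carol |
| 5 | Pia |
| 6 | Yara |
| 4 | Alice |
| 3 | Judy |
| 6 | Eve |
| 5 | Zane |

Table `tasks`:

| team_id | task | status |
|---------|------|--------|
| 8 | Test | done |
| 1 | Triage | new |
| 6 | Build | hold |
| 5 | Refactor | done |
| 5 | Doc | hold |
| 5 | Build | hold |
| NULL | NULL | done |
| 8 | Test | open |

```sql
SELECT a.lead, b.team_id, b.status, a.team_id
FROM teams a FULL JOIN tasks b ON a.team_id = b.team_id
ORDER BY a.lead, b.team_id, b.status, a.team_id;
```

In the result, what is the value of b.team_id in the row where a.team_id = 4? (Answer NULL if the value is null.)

NULL

FULL OUTER JOIN keeps every row from both sides; unmatched rows get NULL for the other side's columns.
Matching on a.team_id = b.team_id. A NULL in a compared column never satisfies the condition.
- a (team_id=3) has no partner → padded with NULL.
- a (team_id=NULL) has no partner → padded with NULL.
- a (team_id=5) pairs with 3 row(s) of b.
- a (team_id=6) pairs with 1 row(s) of b.
- a (team_id=4) has no partner → padded with NULL.
- a (team_id=3) has no partner → padded with NULL.
- a (team_id=6) pairs with 1 row(s) of b.
- a (team_id=5) pairs with 3 row(s) of b.
- plus 4 unmatched b row(s), each kept with NULL a columns.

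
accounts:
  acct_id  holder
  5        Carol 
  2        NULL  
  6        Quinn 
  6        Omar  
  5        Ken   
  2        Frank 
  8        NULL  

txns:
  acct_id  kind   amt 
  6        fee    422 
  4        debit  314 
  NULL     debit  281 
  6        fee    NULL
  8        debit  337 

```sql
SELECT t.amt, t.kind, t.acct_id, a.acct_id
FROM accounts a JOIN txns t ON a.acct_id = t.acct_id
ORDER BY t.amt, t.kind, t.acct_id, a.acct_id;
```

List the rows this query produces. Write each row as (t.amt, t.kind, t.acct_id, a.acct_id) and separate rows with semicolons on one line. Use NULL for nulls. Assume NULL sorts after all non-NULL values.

INNER JOIN keeps only pairs where the ON condition holds.
Matching on a.acct_id = t.acct_id. A NULL in a compared column never satisfies the condition.
- a (acct_id=5) has no partner → excluded.
- a (acct_id=2) has no partner → excluded.
- a (acct_id=6) pairs with 2 row(s) of t.
- a (acct_id=6) pairs with 2 row(s) of t.
- a (acct_id=5) has no partner → excluded.
- a (acct_id=2) has no partner → excluded.
- a (acct_id=8) pairs with 1 row(s) of t.
After projecting and ordering:
t.amt | t.kind | t.acct_id | a.acct_id
337 | debit | 8 | 8
422 | fee | 6 | 6
422 | fee | 6 | 6
NULL | fee | 6 | 6
NULL | fee | 6 | 6

(337, debit, 8, 8); (422, fee, 6, 6); (422, fee, 6, 6); (NULL, fee, 6, 6); (NULL, fee, 6, 6)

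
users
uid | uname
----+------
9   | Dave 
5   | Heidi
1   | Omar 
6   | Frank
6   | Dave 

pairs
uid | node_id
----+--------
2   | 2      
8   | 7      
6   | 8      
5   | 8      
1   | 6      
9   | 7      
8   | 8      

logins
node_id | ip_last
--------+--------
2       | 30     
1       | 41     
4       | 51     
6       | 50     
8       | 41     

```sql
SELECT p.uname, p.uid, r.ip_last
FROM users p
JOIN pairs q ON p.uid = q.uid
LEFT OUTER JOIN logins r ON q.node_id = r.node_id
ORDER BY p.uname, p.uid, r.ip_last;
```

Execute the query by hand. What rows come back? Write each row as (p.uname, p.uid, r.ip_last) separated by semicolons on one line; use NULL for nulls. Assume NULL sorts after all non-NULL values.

(Dave, 6, 41); (Dave, 9, NULL); (Frank, 6, 41); (Heidi, 5, 41); (Omar, 1, 50)

Evaluate left to right. First `users p INNER JOIN pairs q` on uid: 5 row(s).
Then LEFT JOIN `logins r` on node_id: each of those 5 rows is kept; rows whose q.node_id has no match in r get NULL for r's columns.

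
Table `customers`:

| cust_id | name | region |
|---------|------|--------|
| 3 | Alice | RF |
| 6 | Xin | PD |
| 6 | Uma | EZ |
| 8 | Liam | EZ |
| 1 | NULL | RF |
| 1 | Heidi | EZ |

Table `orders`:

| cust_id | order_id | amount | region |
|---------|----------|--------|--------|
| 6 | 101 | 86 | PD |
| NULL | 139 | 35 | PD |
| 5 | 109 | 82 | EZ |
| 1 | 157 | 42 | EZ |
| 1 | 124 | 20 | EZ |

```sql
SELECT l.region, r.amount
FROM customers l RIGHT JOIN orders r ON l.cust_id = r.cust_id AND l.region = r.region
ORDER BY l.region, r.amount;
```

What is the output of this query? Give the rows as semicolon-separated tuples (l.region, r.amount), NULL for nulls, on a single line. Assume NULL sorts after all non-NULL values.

(EZ, 20); (EZ, 42); (PD, 86); (NULL, 35); (NULL, 82)

RIGHT JOIN keeps every row from `orders`; unmatched rows get NULL for `customers`'s columns.
Matching on l.cust_id = r.cust_id AND l.region = r.region. A NULL in a compared column never satisfies the condition.
- cust_id=3, region=RF: no matching r row.
- cust_id=6, region=PD: 1 matching r row(s), so 1 row(s) emitted.
- cust_id=6, region=EZ: no matching r row.
- cust_id=8, region=EZ: no matching r row.
- cust_id=1, region=RF: no matching r row.
- cust_id=1, region=EZ: 2 matching r row(s), so 2 row(s) emitted.
- plus 2 unmatched r row(s), each kept with NULL l columns.
After projecting and ordering:
l.region | r.amount
EZ | 20
EZ | 42
PD | 86
NULL | 35
NULL | 82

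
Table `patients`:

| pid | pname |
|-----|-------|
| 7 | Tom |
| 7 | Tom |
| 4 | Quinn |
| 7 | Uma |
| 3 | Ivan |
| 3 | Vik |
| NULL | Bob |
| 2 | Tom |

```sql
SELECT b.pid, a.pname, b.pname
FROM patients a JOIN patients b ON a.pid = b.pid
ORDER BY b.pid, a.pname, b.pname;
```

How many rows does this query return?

INNER JOIN keeps only pairs where the ON condition holds.
Matching on a.pid = b.pid. A NULL in a compared column never satisfies the condition.
- pid=7: 3 matching b row(s), so 3 row(s) emitted.
- pid=7: 3 matching b row(s), so 3 row(s) emitted.
- pid=4: 1 matching b row(s), so 1 row(s) emitted.
- pid=7: 3 matching b row(s), so 3 row(s) emitted.
- pid=3: 2 matching b row(s), so 2 row(s) emitted.
- pid=3: 2 matching b row(s), so 2 row(s) emitted.
- pid=NULL: no matching b row, dropped.
- pid=2: 1 matching b row(s), so 1 row(s) emitted.
Total: 15 rows.

15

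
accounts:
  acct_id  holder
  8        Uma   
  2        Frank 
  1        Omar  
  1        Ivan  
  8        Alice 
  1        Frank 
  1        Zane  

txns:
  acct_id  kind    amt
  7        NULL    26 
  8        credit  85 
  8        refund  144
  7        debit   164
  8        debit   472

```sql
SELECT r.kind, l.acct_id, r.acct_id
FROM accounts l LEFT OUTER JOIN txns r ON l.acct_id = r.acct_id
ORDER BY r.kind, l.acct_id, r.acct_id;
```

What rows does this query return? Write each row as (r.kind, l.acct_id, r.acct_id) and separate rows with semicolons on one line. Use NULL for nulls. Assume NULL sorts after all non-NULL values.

(credit, 8, 8); (credit, 8, 8); (debit, 8, 8); (debit, 8, 8); (refund, 8, 8); (refund, 8, 8); (NULL, 1, NULL); (NULL, 1, NULL); (NULL, 1, NULL); (NULL, 1, NULL); (NULL, 2, NULL)

LEFT JOIN keeps every row from `accounts`; unmatched rows get NULL for `txns`'s columns.
Matching on l.acct_id = r.acct_id.
- l row (acct_id=8): matches 3 r row(s) → 3 output row(s).
- l row (acct_id=2): no match → kept, r columns NULL.
- l row (acct_id=1): no match → kept, r columns NULL.
- l row (acct_id=1): no match → kept, r columns NULL.
- l row (acct_id=8): matches 3 r row(s) → 3 output row(s).
- l row (acct_id=1): no match → kept, r columns NULL.
- l row (acct_id=1): no match → kept, r columns NULL.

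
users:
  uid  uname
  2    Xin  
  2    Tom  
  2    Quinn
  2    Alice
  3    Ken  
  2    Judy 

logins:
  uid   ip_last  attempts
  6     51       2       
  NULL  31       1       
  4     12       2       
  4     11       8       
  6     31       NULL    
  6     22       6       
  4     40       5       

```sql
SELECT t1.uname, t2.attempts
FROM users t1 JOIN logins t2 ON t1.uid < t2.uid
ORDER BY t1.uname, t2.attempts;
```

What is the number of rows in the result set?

36

INNER JOIN keeps only pairs where the ON condition holds.
Matching on t1.uid < t2.uid. A NULL in a compared column never satisfies the condition.
- t1[0] uid=2 → 6 match(es) in t2 → 6 row(s).
- t1[1] uid=2 → 6 match(es) in t2 → 6 row(s).
- t1[2] uid=2 → 6 match(es) in t2 → 6 row(s).
- t1[3] uid=2 → 6 match(es) in t2 → 6 row(s).
- t1[4] uid=3 → 6 match(es) in t2 → 6 row(s).
- t1[5] uid=2 → 6 match(es) in t2 → 6 row(s).
Total: 36 rows.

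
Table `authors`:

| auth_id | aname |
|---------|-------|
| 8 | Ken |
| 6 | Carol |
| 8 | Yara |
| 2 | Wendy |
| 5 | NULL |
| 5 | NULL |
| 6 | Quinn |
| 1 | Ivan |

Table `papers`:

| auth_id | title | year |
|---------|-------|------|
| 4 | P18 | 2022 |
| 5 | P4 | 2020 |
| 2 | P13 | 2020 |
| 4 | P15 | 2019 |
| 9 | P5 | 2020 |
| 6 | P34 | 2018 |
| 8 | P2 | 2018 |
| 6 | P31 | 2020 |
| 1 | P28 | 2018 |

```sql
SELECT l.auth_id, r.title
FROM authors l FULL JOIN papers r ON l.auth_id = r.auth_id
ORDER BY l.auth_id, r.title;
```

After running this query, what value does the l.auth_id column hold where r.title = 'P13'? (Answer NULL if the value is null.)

2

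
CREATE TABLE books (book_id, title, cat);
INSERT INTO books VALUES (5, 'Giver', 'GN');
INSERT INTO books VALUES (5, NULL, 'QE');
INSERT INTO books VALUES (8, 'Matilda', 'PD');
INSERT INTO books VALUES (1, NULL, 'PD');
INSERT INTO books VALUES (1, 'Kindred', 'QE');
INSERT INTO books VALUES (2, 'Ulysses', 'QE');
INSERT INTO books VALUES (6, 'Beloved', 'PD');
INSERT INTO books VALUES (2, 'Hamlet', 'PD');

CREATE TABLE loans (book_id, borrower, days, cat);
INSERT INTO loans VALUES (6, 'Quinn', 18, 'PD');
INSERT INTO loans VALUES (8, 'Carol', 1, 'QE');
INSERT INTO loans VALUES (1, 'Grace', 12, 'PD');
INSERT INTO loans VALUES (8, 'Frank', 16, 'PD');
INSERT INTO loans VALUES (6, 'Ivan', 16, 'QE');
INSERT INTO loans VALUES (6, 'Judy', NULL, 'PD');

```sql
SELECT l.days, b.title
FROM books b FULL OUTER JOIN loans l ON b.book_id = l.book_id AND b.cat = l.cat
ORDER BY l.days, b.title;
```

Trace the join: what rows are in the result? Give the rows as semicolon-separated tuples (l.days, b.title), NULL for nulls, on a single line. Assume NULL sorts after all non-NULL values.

(1, NULL); (12, NULL); (16, Matilda); (16, NULL); (18, Beloved); (NULL, Beloved); (NULL, Giver); (NULL, Hamlet); (NULL, Kindred); (NULL, Ulysses); (NULL, NULL)

FULL OUTER JOIN keeps every row from both sides; unmatched rows get NULL for the other side's columns.
Matching on b.book_id = l.book_id AND b.cat = l.cat.
- b row (book_id=5, cat=GN): no match → kept, l columns NULL.
- b row (book_id=5, cat=QE): no match → kept, l columns NULL.
- b row (book_id=8, cat=PD): matches 1 l row(s) → 1 output row(s).
- b row (book_id=1, cat=PD): matches 1 l row(s) → 1 output row(s).
- b row (book_id=1, cat=QE): no match → kept, l columns NULL.
- b row (book_id=2, cat=QE): no match → kept, l columns NULL.
- b row (book_id=6, cat=PD): matches 2 l row(s) → 2 output row(s).
- b row (book_id=2, cat=PD): no match → kept, l columns NULL.
- 2 row(s) from l found no b partner → padded with NULL.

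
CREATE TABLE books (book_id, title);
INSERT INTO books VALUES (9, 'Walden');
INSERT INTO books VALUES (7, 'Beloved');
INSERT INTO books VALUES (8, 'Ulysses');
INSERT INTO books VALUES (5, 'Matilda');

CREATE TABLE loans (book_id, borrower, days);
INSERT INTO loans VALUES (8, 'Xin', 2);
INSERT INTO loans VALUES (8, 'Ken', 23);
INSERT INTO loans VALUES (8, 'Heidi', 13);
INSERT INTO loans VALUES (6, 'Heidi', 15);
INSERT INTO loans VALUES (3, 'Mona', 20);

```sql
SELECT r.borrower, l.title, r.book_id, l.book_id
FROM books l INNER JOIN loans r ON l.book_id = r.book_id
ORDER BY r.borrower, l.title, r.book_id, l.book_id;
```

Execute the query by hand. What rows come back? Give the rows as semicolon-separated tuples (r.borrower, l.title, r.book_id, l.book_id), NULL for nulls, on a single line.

INNER JOIN keeps only pairs where the ON condition holds.
Matching on l.book_id = r.book_id.
- book_id=9: no matching r row, dropped.
- book_id=7: no matching r row, dropped.
- book_id=8: 3 matching r row(s), so 3 row(s) emitted.
- book_id=5: no matching r row, dropped.
After projecting and ordering:
r.borrower | l.title | r.book_id | l.book_id
Heidi | Ulysses | 8 | 8
Ken | Ulysses | 8 | 8
Xin | Ulysses | 8 | 8

(Heidi, Ulysses, 8, 8); (Ken, Ulysses, 8, 8); (Xin, Ulysses, 8, 8)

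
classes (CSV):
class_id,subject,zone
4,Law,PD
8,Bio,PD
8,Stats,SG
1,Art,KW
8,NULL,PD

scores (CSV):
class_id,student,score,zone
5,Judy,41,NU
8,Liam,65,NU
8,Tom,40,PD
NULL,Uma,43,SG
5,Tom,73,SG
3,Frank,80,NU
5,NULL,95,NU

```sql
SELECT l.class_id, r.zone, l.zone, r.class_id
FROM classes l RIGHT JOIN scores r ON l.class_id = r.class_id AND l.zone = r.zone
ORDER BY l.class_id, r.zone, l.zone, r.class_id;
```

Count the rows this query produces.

RIGHT JOIN keeps every row from `scores`; unmatched rows get NULL for `classes`'s columns.
Matching on l.class_id = r.class_id AND l.zone = r.zone. A NULL in a compared column never satisfies the condition.
Matched pairs: 2; unmatched r rows kept: 6.
Total: 2 matched + 6 padded = 8 rows.

8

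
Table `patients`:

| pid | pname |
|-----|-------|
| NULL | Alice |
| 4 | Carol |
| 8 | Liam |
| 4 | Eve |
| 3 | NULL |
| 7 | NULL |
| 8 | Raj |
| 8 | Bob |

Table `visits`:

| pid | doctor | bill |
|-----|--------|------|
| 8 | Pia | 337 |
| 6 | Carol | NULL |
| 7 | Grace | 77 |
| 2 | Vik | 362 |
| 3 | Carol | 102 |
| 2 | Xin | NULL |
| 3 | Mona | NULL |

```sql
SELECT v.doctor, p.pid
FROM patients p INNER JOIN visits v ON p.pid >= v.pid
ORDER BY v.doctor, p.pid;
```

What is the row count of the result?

39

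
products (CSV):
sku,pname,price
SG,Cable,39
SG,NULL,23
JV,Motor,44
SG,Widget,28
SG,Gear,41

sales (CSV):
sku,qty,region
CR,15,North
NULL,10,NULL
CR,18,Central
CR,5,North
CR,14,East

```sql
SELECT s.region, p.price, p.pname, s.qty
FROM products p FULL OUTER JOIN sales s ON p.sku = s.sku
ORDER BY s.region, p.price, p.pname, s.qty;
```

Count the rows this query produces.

FULL OUTER JOIN keeps every row from both sides; unmatched rows get NULL for the other side's columns.
Matching on p.sku = s.sku. A NULL in a compared column never satisfies the condition.
- sku=SG: no s row matches, row kept with s columns NULL.
- sku=SG: no s row matches, row kept with s columns NULL.
- sku=JV: no s row matches, row kept with s columns NULL.
- sku=SG: no s row matches, row kept with s columns NULL.
- sku=SG: no s row matches, row kept with s columns NULL.
- plus 5 unmatched s row(s), each kept with NULL p columns.
Total: 0 matched + 10 padded = 10 rows.

10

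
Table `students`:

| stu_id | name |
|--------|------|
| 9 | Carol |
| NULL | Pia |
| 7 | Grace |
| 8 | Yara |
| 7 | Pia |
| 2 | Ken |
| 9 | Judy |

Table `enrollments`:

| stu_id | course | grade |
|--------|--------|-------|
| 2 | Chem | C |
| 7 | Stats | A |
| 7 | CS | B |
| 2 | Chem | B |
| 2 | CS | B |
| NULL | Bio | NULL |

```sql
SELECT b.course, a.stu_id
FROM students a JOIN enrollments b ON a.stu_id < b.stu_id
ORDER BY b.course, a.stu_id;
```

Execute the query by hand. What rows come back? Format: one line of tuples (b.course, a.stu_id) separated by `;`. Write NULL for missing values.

(CS, 2); (Stats, 2)

INNER JOIN keeps only pairs where the ON condition holds.
Matching on a.stu_id < b.stu_id. A NULL in a compared column never satisfies the condition.
Matched pairs: 2.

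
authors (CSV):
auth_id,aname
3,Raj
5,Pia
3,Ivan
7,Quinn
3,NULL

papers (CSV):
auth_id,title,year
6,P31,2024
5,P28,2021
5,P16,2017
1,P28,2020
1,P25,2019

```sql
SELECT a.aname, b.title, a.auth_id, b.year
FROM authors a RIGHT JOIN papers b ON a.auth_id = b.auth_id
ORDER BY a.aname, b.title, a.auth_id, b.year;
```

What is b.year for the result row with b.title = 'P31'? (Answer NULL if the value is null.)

2024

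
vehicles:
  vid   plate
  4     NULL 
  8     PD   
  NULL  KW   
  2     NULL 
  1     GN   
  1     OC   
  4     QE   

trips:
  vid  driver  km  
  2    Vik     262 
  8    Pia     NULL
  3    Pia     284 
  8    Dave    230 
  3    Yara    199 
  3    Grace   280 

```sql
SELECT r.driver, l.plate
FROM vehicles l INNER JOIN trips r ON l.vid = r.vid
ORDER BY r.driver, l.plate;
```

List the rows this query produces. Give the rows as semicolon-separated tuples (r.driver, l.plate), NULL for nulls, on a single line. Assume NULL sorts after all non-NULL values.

INNER JOIN keeps only pairs where the ON condition holds.
Matching on l.vid = r.vid. A NULL in a compared column never satisfies the condition.
- l row (vid=4): no match → dropped.
- l row (vid=8): matches 2 r row(s) → 2 output row(s).
- l row (vid=NULL): no match → dropped.
- l row (vid=2): matches 1 r row(s) → 1 output row(s).
- l row (vid=1): no match → dropped.
- l row (vid=1): no match → dropped.
- l row (vid=4): no match → dropped.
After projecting and ordering:
r.driver | l.plate
Dave | PD
Pia | PD
Vik | NULL

(Dave, PD); (Pia, PD); (Vik, NULL)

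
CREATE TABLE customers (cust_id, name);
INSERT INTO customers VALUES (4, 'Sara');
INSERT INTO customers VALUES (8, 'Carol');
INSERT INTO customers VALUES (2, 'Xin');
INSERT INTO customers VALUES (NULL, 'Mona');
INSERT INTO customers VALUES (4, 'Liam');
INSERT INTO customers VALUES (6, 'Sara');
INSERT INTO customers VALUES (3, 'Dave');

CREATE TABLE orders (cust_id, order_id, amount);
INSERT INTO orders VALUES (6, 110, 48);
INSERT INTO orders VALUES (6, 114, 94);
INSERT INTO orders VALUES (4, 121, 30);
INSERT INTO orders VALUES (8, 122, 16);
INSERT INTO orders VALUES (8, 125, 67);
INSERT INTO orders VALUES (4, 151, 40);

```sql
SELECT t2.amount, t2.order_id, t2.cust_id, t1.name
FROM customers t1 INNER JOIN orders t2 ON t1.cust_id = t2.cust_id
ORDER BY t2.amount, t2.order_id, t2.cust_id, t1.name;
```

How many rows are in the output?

8

INNER JOIN keeps only pairs where the ON condition holds.
Matching on t1.cust_id = t2.cust_id. A NULL in a compared column never satisfies the condition.
- t1[0] cust_id=4 → 2 match(es) in t2 → 2 row(s).
- t1[1] cust_id=8 → 2 match(es) in t2 → 2 row(s).
- t1[2] cust_id=2 → no match; dropped.
- t1[3] cust_id=NULL → no match; dropped.
- t1[4] cust_id=4 → 2 match(es) in t2 → 2 row(s).
- t1[5] cust_id=6 → 2 match(es) in t2 → 2 row(s).
- t1[6] cust_id=3 → no match; dropped.
Total: 8 rows.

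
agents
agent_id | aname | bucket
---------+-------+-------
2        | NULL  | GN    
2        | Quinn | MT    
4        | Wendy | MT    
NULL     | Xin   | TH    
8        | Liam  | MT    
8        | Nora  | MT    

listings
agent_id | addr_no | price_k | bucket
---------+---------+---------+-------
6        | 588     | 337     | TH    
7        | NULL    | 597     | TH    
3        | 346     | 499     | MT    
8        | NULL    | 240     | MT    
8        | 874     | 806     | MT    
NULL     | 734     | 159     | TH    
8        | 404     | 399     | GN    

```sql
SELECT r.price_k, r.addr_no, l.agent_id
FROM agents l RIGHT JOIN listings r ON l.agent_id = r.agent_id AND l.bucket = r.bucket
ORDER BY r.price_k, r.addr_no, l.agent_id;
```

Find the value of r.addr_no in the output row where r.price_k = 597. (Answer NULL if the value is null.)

RIGHT JOIN keeps every row from `listings`; unmatched rows get NULL for `agents`'s columns.
Matching on l.agent_id = r.agent_id AND l.bucket = r.bucket. A NULL in a compared column never satisfies the condition.
- agent_id=2, bucket=GN: no matching r row.
- agent_id=2, bucket=MT: no matching r row.
- agent_id=4, bucket=MT: no matching r row.
- agent_id=NULL, bucket=TH: no matching r row.
- agent_id=8, bucket=MT: 2 matching r row(s), so 2 row(s) emitted.
- agent_id=8, bucket=MT: 2 matching r row(s), so 2 row(s) emitted.
- 5 row(s) from r found no l partner → padded with NULL.

NULL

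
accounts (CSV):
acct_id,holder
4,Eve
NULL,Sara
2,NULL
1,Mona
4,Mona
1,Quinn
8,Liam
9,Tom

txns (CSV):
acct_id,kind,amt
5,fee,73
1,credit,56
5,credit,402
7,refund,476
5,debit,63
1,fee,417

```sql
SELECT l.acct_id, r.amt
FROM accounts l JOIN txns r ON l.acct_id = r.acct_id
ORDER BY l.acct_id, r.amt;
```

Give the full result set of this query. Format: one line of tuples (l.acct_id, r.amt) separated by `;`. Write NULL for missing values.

INNER JOIN keeps only pairs where the ON condition holds.
Matching on l.acct_id = r.acct_id. A NULL in a compared column never satisfies the condition.
- l (acct_id=4) has no partner → excluded.
- l (acct_id=NULL) has no partner → excluded.
- l (acct_id=2) has no partner → excluded.
- l (acct_id=1) pairs with 2 row(s) of r.
- l (acct_id=4) has no partner → excluded.
- l (acct_id=1) pairs with 2 row(s) of r.
- l (acct_id=8) has no partner → excluded.
- l (acct_id=9) has no partner → excluded.
After projecting and ordering:
l.acct_id | r.amt
1 | 56
1 | 56
1 | 417
1 | 417

(1, 56); (1, 56); (1, 417); (1, 417)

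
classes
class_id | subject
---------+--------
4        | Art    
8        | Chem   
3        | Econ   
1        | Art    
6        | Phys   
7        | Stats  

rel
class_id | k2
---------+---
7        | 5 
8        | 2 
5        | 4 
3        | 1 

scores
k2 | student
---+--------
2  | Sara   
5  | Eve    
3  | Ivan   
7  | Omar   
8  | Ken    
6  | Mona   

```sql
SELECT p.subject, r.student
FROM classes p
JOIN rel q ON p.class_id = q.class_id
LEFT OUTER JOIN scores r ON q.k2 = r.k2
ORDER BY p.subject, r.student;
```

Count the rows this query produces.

Step 1 — p INNER JOIN q on class_id → 3 row(s).
Then LEFT JOIN `scores r` on k2: each of those 3 rows is kept; rows whose q.k2 has no match in r get NULL for r's columns.
Result: 3 row(s).

3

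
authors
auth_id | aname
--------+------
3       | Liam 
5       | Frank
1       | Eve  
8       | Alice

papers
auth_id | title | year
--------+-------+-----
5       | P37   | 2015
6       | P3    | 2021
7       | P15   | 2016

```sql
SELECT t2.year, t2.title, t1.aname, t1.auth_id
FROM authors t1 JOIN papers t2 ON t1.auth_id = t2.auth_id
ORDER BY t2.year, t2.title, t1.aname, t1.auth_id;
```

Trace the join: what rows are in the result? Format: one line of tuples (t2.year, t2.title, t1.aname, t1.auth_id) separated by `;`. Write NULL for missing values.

INNER JOIN keeps only pairs where the ON condition holds.
Matching on t1.auth_id = t2.auth_id.
- t1 (auth_id=3) has no partner → excluded.
- t1 (auth_id=5) pairs with 1 row(s) of t2.
- t1 (auth_id=1) has no partner → excluded.
- t1 (auth_id=8) has no partner → excluded.
After projecting and ordering:
t2.year | t2.title | t1.aname | t1.auth_id
2015 | P37 | Frank | 5

(2015, P37, Frank, 5)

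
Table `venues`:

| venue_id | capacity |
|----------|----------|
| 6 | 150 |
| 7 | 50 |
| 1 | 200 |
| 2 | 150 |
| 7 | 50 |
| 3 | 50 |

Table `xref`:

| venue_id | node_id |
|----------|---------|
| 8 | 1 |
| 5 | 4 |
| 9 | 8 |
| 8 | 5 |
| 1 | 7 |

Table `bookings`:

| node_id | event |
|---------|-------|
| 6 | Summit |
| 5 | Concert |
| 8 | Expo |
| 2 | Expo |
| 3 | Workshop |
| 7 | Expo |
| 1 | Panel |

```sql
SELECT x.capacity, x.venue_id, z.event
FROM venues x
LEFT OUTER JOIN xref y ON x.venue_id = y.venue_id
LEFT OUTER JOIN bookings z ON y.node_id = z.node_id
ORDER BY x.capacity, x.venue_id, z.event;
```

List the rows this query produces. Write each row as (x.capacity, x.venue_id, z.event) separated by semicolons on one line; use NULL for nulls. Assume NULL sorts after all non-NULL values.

(50, 3, NULL); (50, 7, NULL); (50, 7, NULL); (150, 2, NULL); (150, 6, NULL); (200, 1, Expo)

Evaluate left to right. First `venues x LEFT JOIN xref y` on venue_id: 6 row(s).
Then LEFT JOIN `bookings z` on node_id: each of those 6 rows is kept; rows whose y.node_id has no match in z get NULL for z's columns.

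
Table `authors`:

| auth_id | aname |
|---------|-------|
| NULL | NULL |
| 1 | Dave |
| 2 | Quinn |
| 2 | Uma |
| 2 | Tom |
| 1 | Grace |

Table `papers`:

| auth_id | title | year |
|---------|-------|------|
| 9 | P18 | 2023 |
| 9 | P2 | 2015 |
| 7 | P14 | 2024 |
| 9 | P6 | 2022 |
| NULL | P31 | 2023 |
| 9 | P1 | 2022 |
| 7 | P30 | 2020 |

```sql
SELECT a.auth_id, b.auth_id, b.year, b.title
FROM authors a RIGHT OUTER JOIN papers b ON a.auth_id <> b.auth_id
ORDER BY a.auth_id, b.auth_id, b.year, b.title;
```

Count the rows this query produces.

RIGHT JOIN keeps every row from `papers`; unmatched rows get NULL for `authors`'s columns.
Matching on a.auth_id <> b.auth_id. A NULL in a compared column never satisfies the condition.
- a (auth_id=NULL) has no partner in b.
- a (auth_id=1) pairs with 6 row(s) of b.
- a (auth_id=2) pairs with 6 row(s) of b.
- a (auth_id=2) pairs with 6 row(s) of b.
- a (auth_id=2) pairs with 6 row(s) of b.
- a (auth_id=1) pairs with 6 row(s) of b.
- plus 1 unmatched b row(s), each kept with NULL a columns.
Total: 30 matched + 1 padded = 31 rows.

31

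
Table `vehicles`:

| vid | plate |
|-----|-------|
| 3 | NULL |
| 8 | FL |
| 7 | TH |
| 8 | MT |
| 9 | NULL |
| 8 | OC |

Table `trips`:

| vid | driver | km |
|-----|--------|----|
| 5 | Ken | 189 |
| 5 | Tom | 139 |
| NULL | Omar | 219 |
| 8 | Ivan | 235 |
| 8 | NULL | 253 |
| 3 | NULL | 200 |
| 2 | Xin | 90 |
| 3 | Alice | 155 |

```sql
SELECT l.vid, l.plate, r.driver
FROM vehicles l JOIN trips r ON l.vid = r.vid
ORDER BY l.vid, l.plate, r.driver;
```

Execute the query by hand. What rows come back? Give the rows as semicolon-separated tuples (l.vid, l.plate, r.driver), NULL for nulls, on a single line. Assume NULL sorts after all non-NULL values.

(3, NULL, Alice); (3, NULL, NULL); (8, FL, Ivan); (8, FL, NULL); (8, MT, Ivan); (8, MT, NULL); (8, OC, Ivan); (8, OC, NULL)

INNER JOIN keeps only pairs where the ON condition holds.
Matching on l.vid = r.vid. A NULL in a compared column never satisfies the condition.
- l row (vid=3): matches 2 r row(s) → 2 output row(s).
- l row (vid=8): matches 2 r row(s) → 2 output row(s).
- l row (vid=7): no match → dropped.
- l row (vid=8): matches 2 r row(s) → 2 output row(s).
- l row (vid=9): no match → dropped.
- l row (vid=8): matches 2 r row(s) → 2 output row(s).
After projecting and ordering:
l.vid | l.plate | r.driver
3 | NULL | Alice
3 | NULL | NULL
8 | FL | Ivan
8 | FL | NULL
8 | MT | Ivan
8 | MT | NULL
8 | OC | Ivan
8 | OC | NULL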